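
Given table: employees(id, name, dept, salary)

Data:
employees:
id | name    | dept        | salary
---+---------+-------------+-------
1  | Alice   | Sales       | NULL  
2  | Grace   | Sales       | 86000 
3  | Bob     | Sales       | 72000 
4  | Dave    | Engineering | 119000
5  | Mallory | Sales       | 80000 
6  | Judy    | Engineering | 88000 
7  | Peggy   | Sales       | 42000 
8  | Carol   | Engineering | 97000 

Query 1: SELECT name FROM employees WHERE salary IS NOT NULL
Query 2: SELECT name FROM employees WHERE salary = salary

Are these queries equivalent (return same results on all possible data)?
Yes, equivalent

Both queries return: [('Bob',), ('Carol',), ('Dave',), ('Grace',), ('Judy',), ('Mallory',), ('Peggy',)]

Reason: IS NOT NULL vs self-equality (both exclude NULLs)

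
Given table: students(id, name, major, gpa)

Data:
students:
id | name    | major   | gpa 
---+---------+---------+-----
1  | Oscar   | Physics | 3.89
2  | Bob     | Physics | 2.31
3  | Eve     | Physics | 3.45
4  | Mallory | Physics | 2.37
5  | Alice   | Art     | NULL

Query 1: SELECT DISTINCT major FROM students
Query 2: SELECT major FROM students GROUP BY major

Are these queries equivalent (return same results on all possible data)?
Yes, equivalent

Both queries return: [('Art',), ('Physics',)]

Reason: Both get unique majors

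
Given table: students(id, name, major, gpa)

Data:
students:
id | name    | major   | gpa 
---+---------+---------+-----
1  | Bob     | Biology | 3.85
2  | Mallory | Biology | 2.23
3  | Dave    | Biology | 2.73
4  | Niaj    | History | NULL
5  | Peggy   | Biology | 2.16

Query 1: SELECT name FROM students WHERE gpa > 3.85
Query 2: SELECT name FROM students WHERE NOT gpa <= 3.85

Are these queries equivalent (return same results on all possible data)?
Yes, equivalent

Both queries return: []

Reason: Both filter gpa > 3.85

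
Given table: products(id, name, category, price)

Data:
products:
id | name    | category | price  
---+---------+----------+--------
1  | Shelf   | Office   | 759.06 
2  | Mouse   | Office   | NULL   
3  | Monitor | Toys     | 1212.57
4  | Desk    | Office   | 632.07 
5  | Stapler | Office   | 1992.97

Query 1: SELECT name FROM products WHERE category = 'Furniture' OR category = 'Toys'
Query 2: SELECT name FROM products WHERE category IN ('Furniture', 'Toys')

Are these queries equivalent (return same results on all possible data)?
Yes, equivalent

Both queries return: [('Monitor',)]

Reason: OR vs IN are equivalent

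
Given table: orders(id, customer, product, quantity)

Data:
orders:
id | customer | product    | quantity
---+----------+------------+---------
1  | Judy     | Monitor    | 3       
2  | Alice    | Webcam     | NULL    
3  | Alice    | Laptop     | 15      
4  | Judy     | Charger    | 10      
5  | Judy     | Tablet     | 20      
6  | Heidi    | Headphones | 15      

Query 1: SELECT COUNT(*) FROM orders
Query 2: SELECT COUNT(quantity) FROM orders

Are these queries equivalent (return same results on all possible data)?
No, not equivalent

Query 1 returns: [(6,)]
Query 2 returns: [(5,)]

Reason: COUNT(*) includes NULLs, COUNT(column) excludes them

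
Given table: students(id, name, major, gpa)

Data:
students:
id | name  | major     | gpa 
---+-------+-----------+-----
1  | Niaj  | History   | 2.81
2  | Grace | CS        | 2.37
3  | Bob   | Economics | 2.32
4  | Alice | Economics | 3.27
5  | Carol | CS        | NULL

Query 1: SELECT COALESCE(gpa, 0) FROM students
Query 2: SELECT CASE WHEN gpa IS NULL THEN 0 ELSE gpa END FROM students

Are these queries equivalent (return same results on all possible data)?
Yes, equivalent

Both queries return: [(0,), (2.32,), (2.37,), (2.81,), (3.27,)]

Reason: COALESCE vs CASE for NULL handling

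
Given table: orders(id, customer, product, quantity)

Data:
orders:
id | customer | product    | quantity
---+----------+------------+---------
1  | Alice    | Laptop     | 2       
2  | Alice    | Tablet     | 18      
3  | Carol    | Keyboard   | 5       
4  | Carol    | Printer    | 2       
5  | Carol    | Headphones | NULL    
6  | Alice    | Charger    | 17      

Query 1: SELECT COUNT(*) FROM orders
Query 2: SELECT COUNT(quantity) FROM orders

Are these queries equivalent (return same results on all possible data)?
No, not equivalent

Query 1 returns: [(6,)]
Query 2 returns: [(5,)]

Reason: COUNT(*) includes NULLs, COUNT(column) excludes them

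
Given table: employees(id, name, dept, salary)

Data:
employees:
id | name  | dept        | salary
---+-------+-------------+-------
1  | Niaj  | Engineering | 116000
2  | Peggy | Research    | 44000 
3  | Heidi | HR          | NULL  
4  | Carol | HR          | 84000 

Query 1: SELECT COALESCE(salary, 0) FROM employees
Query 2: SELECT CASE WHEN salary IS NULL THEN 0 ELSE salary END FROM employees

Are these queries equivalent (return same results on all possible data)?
Yes, equivalent

Both queries return: [(0,), (44000,), (84000,), (116000,)]

Reason: COALESCE vs CASE for NULL handling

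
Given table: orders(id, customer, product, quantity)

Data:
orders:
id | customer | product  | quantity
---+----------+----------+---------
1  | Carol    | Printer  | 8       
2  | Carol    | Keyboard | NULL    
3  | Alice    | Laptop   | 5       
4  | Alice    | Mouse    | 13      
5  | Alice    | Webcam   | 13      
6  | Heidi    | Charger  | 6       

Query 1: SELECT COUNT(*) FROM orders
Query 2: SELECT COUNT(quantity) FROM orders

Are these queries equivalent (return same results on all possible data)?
No, not equivalent

Query 1 returns: [(6,)]
Query 2 returns: [(5,)]

Reason: COUNT(*) includes NULLs, COUNT(column) excludes them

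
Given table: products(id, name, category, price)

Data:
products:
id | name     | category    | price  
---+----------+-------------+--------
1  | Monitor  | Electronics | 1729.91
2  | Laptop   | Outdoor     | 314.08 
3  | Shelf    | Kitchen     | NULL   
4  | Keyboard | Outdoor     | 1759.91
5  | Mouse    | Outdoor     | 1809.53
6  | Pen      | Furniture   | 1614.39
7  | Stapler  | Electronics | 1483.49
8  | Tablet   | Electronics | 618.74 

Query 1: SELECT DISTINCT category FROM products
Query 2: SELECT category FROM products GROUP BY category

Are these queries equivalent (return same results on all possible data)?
Yes, equivalent

Both queries return: [('Electronics',), ('Furniture',), ('Kitchen',), ('Outdoor',)]

Reason: Both get unique categorys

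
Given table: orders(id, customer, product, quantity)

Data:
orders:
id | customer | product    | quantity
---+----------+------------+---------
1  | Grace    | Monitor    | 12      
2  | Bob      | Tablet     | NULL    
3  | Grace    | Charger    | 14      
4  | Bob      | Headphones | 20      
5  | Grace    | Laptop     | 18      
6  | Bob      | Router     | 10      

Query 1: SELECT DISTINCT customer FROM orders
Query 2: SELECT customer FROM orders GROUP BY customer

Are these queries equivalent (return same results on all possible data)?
Yes, equivalent

Both queries return: [('Bob',), ('Grace',)]

Reason: Both get unique customers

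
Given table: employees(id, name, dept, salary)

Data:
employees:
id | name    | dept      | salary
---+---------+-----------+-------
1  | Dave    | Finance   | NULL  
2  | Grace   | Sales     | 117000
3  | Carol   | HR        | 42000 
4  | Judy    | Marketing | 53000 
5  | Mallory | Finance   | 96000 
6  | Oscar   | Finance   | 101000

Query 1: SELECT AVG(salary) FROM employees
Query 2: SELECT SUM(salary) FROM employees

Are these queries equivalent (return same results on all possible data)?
No, not equivalent

Query 1 returns: [(81800.0,)]
Query 2 returns: [(409000,)]

Reason: AVG vs SUM give different aggregate values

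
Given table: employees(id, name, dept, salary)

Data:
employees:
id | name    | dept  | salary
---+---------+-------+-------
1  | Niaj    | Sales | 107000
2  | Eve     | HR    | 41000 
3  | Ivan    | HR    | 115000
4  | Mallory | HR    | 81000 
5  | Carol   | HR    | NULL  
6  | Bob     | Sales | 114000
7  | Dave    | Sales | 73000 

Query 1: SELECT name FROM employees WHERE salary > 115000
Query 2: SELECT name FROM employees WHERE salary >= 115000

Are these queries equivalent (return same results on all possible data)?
No, not equivalent

Query 1 returns: []
Query 2 returns: [('Ivan',)]

Reason: > vs >= gives different results when salary = 115000 exists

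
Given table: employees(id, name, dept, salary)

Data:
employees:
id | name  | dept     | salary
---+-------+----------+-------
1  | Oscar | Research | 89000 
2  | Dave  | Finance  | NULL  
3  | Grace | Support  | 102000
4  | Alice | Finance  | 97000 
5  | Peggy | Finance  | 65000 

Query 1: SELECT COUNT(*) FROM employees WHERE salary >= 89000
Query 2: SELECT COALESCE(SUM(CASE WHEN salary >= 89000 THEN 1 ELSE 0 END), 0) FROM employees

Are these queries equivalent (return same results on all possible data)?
Yes, equivalent

Both queries return: [(3,)]

Reason: COUNT with WHERE vs conditional SUM (COALESCE handles empty-table NULL)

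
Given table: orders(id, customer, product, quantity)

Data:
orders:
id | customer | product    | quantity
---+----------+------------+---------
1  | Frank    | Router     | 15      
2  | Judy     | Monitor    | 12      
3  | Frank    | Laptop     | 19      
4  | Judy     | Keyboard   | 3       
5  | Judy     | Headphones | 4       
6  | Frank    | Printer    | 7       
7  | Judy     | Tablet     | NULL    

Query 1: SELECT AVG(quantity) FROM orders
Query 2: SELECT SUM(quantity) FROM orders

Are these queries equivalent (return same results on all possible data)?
No, not equivalent

Query 1 returns: [(10.0,)]
Query 2 returns: [(60,)]

Reason: AVG vs SUM give different aggregate values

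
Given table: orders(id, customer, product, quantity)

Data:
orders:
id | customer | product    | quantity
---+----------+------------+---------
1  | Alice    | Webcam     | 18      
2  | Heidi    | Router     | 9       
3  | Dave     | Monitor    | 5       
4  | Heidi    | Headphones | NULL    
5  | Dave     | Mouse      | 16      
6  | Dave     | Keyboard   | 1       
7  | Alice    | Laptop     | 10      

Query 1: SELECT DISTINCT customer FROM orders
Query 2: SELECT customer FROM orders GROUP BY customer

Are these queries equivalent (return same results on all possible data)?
Yes, equivalent

Both queries return: [('Alice',), ('Dave',), ('Heidi',)]

Reason: Both get unique customers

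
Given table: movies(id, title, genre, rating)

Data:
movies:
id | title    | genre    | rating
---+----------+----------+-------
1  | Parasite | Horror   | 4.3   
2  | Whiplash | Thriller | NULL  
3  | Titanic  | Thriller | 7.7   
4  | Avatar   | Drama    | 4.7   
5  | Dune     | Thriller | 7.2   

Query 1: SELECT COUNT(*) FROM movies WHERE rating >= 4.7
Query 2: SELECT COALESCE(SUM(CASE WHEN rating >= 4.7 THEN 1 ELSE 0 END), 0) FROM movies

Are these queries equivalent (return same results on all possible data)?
Yes, equivalent

Both queries return: [(3,)]

Reason: COUNT with WHERE vs conditional SUM (COALESCE handles empty-table NULL)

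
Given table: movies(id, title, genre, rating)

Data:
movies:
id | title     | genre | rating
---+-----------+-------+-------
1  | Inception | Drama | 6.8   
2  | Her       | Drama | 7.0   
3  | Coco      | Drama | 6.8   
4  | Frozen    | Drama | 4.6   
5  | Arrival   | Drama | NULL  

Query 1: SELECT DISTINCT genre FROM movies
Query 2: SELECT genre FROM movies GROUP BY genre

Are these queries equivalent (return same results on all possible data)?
Yes, equivalent

Both queries return: [('Drama',)]

Reason: Both get unique genres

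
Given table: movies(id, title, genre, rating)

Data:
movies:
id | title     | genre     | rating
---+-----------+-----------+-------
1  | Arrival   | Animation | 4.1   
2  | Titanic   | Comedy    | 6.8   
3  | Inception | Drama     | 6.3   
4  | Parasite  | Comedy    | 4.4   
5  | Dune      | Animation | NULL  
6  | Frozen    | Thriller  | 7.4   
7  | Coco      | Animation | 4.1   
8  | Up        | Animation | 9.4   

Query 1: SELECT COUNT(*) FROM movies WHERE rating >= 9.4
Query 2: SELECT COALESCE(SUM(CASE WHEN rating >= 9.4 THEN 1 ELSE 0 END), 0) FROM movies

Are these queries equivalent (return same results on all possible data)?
Yes, equivalent

Both queries return: [(1,)]

Reason: COUNT with WHERE vs conditional SUM (COALESCE handles empty-table NULL)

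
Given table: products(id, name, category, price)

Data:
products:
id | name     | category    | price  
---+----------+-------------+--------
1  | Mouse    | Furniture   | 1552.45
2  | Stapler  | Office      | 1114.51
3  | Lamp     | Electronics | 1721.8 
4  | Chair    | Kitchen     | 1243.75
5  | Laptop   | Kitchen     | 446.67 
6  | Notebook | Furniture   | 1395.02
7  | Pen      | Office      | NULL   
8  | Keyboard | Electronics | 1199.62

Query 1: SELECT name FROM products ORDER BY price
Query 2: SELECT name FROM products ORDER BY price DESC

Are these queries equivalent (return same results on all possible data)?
No, not equivalent

Query 1 returns: [('Pen',), ('Laptop',), ('Stapler',), ('Keyboard',), ('Chair',), ('Notebook',), ('Mouse',), ('Lamp',)]
Query 2 returns: [('Lamp',), ('Mouse',), ('Notebook',), ('Chair',), ('Keyboard',), ('Stapler',), ('Laptop',), ('Pen',)]

Reason: ASC vs DESC gives opposite ordering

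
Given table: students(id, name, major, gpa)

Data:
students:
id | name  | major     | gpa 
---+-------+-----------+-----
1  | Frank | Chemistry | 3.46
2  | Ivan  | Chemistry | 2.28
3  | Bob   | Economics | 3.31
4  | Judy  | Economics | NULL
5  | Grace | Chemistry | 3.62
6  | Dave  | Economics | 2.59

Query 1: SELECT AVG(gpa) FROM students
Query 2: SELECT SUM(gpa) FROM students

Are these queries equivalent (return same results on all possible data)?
No, not equivalent

Query 1 returns: [(3.052,)]
Query 2 returns: [(15.26,)]

Reason: AVG vs SUM give different aggregate values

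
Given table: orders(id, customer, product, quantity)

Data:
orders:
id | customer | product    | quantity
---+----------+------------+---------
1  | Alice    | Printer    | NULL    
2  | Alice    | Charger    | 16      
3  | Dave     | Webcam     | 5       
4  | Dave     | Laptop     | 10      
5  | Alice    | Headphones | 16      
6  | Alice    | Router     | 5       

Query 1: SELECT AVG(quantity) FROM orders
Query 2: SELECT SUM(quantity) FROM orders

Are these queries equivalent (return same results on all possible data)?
No, not equivalent

Query 1 returns: [(10.4,)]
Query 2 returns: [(52,)]

Reason: AVG vs SUM give different aggregate values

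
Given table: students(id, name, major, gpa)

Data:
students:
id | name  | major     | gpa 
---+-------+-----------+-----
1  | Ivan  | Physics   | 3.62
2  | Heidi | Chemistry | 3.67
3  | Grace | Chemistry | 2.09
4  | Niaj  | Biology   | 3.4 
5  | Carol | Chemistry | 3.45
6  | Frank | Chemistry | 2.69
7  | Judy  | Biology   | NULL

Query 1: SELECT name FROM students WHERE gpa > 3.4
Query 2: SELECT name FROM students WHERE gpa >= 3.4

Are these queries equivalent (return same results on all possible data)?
No, not equivalent

Query 1 returns: [('Ivan',), ('Heidi',), ('Carol',)]
Query 2 returns: [('Ivan',), ('Heidi',), ('Niaj',), ('Carol',)]

Reason: > vs >= gives different results when gpa = 3.4 exists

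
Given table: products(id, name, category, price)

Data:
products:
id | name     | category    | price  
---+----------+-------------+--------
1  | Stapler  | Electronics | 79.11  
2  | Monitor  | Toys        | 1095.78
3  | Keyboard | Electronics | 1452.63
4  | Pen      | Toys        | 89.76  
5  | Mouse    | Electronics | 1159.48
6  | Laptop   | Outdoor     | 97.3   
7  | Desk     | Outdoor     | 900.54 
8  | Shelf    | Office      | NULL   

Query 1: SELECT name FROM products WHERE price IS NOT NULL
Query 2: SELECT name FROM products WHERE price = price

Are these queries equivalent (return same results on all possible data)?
Yes, equivalent

Both queries return: [('Desk',), ('Keyboard',), ('Laptop',), ('Monitor',), ('Mouse',), ('Pen',), ('Stapler',)]

Reason: IS NOT NULL vs self-equality (both exclude NULLs)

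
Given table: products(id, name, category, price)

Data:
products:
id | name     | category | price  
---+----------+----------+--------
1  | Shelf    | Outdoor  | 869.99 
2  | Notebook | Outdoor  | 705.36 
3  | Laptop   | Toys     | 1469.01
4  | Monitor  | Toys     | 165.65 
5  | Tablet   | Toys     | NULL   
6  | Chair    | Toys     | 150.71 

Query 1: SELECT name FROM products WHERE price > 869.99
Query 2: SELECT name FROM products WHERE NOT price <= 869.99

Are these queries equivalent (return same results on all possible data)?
Yes, equivalent

Both queries return: [('Laptop',)]

Reason: Both filter price > 869.99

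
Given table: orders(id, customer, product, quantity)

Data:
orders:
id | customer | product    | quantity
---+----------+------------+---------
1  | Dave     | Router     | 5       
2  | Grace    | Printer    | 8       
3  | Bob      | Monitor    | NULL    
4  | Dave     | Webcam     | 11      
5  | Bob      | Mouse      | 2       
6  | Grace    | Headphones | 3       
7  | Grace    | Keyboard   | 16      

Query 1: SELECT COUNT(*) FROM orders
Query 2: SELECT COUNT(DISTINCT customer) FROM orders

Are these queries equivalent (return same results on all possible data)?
No, not equivalent

Query 1 returns: [(7,)]
Query 2 returns: [(3,)]

Reason: COUNT(*) counts rows, COUNT(DISTINCT customer) counts unique customers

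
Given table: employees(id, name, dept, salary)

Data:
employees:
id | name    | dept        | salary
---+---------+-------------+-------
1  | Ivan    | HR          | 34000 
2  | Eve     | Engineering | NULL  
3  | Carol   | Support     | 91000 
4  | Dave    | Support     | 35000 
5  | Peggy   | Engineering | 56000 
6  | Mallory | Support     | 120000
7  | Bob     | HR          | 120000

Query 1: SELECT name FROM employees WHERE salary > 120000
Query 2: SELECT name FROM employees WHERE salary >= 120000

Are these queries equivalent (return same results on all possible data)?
No, not equivalent

Query 1 returns: []
Query 2 returns: [('Mallory',), ('Bob',)]

Reason: > vs >= gives different results when salary = 120000 exists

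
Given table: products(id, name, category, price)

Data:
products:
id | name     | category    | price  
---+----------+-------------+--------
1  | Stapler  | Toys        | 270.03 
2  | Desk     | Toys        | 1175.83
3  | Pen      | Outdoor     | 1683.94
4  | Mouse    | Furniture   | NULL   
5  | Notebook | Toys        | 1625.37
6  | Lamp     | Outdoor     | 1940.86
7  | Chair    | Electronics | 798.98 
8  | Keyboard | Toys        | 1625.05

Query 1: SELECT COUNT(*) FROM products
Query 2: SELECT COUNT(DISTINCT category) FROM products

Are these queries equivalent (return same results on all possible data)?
No, not equivalent

Query 1 returns: [(8,)]
Query 2 returns: [(4,)]

Reason: COUNT(*) counts rows, COUNT(DISTINCT category) counts unique categorys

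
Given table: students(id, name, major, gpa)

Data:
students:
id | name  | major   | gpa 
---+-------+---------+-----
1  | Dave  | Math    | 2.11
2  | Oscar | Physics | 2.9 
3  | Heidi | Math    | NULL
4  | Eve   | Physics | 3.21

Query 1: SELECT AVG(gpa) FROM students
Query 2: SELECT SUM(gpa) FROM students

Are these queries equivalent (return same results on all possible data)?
No, not equivalent

Query 1 returns: [(2.7399999999999998,)]
Query 2 returns: [(8.219999999999999,)]

Reason: AVG vs SUM give different aggregate values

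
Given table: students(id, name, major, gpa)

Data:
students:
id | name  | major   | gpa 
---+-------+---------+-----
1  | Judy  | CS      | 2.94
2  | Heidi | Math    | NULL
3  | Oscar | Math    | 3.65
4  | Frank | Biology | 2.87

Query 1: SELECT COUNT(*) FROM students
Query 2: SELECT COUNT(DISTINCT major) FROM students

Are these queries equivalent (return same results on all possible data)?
No, not equivalent

Query 1 returns: [(4,)]
Query 2 returns: [(3,)]

Reason: COUNT(*) counts rows, COUNT(DISTINCT major) counts unique majors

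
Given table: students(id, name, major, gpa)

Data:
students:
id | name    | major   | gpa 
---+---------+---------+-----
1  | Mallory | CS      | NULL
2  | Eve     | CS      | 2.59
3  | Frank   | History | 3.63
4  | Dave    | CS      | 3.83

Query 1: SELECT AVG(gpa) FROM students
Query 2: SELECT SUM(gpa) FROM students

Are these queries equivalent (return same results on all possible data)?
No, not equivalent

Query 1 returns: [(3.35,)]
Query 2 returns: [(10.05,)]

Reason: AVG vs SUM give different aggregate values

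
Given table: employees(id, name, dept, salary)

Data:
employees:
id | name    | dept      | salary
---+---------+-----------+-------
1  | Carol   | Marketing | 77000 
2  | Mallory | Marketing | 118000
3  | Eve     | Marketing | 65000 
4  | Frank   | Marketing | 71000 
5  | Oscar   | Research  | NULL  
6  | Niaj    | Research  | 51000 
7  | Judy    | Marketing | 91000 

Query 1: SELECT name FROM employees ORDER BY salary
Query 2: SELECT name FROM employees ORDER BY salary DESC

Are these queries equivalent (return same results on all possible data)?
No, not equivalent

Query 1 returns: [('Oscar',), ('Niaj',), ('Eve',), ('Frank',), ('Carol',), ('Judy',), ('Mallory',)]
Query 2 returns: [('Mallory',), ('Judy',), ('Carol',), ('Frank',), ('Eve',), ('Niaj',), ('Oscar',)]

Reason: ASC vs DESC gives opposite ordering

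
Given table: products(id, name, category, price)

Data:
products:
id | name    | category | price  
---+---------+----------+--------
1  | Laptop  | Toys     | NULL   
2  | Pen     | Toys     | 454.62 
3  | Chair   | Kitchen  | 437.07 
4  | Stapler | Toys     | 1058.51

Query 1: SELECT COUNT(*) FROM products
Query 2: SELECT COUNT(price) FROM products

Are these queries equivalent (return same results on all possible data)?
No, not equivalent

Query 1 returns: [(4,)]
Query 2 returns: [(3,)]

Reason: COUNT(*) includes NULLs, COUNT(column) excludes them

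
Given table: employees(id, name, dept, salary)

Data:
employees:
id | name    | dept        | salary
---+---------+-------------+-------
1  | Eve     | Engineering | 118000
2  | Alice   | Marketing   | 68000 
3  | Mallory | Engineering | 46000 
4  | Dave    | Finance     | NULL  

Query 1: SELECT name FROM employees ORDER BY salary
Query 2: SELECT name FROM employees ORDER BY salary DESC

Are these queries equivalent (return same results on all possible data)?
No, not equivalent

Query 1 returns: [('Dave',), ('Mallory',), ('Alice',), ('Eve',)]
Query 2 returns: [('Eve',), ('Alice',), ('Mallory',), ('Dave',)]

Reason: ASC vs DESC gives opposite ordering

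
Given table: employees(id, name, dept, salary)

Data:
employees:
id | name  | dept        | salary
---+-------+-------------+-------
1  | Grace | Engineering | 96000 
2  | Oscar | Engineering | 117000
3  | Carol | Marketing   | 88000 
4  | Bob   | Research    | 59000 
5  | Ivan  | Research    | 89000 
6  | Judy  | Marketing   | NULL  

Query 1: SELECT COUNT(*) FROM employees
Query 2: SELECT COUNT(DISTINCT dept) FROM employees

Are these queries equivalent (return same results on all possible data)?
No, not equivalent

Query 1 returns: [(6,)]
Query 2 returns: [(3,)]

Reason: COUNT(*) counts rows, COUNT(DISTINCT dept) counts unique depts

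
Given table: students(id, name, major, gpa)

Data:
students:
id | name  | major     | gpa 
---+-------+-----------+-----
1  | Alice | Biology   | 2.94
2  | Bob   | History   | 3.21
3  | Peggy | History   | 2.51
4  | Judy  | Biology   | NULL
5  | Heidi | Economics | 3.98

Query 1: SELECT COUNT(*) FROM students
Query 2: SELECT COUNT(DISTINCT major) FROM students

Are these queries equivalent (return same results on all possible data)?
No, not equivalent

Query 1 returns: [(5,)]
Query 2 returns: [(3,)]

Reason: COUNT(*) counts rows, COUNT(DISTINCT major) counts unique majors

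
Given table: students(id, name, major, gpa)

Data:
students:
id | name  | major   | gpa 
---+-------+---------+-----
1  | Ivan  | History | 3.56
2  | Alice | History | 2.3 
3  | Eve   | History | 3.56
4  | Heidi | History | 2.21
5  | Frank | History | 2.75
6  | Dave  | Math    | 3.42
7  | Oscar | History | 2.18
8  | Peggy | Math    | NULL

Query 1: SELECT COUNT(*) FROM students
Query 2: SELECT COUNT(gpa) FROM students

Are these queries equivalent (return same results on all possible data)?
No, not equivalent

Query 1 returns: [(8,)]
Query 2 returns: [(7,)]

Reason: COUNT(*) includes NULLs, COUNT(column) excludes them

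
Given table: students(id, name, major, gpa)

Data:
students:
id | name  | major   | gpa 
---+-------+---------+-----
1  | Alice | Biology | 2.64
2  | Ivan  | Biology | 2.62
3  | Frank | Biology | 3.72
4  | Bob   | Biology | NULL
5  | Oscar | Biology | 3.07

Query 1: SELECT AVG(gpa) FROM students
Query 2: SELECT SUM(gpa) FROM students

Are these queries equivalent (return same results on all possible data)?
No, not equivalent

Query 1 returns: [(3.0125,)]
Query 2 returns: [(12.05,)]

Reason: AVG vs SUM give different aggregate values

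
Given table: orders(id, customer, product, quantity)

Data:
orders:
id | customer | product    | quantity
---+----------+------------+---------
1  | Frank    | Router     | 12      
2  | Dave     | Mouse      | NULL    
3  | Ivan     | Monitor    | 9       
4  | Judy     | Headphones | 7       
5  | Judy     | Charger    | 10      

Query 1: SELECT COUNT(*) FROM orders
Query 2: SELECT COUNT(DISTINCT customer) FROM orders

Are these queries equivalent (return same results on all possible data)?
No, not equivalent

Query 1 returns: [(5,)]
Query 2 returns: [(4,)]

Reason: COUNT(*) counts rows, COUNT(DISTINCT customer) counts unique customers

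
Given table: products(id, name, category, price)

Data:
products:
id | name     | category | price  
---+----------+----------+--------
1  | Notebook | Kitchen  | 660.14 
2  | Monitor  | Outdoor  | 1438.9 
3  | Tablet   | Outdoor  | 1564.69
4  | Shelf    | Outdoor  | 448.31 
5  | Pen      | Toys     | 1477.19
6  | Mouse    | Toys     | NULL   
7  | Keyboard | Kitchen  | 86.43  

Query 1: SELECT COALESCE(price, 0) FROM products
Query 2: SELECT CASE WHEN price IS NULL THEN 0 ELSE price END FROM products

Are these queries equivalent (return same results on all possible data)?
Yes, equivalent

Both queries return: [(0,), (86.43,), (448.31,), (660.14,), (1438.9,), (1477.19,), (1564.69,)]

Reason: COALESCE vs CASE for NULL handling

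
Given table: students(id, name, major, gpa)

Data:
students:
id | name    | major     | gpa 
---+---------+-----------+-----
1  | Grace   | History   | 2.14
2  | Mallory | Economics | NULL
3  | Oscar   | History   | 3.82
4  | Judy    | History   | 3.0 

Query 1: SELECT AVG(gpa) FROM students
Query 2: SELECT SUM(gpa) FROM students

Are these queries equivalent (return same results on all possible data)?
No, not equivalent

Query 1 returns: [(2.986666666666667,)]
Query 2 returns: [(8.96,)]

Reason: AVG vs SUM give different aggregate values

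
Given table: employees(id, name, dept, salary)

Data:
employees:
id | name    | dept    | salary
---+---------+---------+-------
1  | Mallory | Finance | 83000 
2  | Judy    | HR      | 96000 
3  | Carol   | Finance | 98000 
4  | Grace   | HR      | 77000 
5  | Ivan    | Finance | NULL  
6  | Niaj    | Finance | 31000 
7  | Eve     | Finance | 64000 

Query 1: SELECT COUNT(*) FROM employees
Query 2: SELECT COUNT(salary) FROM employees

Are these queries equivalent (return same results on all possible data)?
No, not equivalent

Query 1 returns: [(7,)]
Query 2 returns: [(6,)]

Reason: COUNT(*) includes NULLs, COUNT(column) excludes them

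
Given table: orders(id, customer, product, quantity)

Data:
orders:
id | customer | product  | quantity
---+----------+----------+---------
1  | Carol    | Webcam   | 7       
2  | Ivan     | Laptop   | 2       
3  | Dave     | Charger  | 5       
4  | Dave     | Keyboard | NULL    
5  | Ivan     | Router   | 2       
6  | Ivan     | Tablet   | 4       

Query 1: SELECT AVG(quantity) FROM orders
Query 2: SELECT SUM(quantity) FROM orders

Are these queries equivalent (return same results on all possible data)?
No, not equivalent

Query 1 returns: [(4.0,)]
Query 2 returns: [(20,)]

Reason: AVG vs SUM give different aggregate values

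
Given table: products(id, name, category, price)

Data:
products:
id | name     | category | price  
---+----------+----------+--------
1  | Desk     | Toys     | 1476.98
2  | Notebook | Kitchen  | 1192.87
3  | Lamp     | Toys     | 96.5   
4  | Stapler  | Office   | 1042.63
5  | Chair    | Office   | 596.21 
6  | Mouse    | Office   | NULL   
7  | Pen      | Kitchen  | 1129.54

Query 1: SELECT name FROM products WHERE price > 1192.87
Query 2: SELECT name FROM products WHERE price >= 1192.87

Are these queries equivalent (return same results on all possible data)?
No, not equivalent

Query 1 returns: [('Desk',)]
Query 2 returns: [('Desk',), ('Notebook',)]

Reason: > vs >= gives different results when price = 1192.87 exists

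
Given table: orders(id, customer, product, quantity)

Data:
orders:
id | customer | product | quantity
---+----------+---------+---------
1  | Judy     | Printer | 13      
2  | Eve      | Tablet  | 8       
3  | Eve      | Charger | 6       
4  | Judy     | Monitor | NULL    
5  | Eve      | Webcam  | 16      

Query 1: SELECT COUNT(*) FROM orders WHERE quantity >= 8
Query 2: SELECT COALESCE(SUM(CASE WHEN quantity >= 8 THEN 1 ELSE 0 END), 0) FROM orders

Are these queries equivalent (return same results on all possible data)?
Yes, equivalent

Both queries return: [(3,)]

Reason: COUNT with WHERE vs conditional SUM (COALESCE handles empty-table NULL)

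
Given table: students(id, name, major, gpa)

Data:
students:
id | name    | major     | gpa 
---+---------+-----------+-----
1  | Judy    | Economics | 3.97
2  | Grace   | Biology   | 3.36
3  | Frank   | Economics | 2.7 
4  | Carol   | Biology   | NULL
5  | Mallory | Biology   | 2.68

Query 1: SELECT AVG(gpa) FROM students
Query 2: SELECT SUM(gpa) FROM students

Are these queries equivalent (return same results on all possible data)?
No, not equivalent

Query 1 returns: [(3.1775,)]
Query 2 returns: [(12.71,)]

Reason: AVG vs SUM give different aggregate values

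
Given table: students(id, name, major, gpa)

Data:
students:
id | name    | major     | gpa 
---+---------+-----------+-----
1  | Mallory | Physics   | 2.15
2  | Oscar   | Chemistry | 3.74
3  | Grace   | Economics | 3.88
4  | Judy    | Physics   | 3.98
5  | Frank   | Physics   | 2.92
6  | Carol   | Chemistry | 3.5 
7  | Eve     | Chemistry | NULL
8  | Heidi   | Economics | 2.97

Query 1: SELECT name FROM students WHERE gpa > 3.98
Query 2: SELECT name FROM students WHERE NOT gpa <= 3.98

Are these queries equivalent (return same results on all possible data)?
Yes, equivalent

Both queries return: []

Reason: Both filter gpa > 3.98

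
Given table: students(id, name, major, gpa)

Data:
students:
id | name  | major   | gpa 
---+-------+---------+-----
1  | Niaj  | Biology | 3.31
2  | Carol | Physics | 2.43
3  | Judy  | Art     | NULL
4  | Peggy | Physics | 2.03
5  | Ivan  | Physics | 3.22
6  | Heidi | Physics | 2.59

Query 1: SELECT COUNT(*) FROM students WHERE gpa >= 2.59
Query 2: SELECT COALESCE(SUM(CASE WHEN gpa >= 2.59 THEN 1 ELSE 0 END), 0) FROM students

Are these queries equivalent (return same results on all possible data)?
Yes, equivalent

Both queries return: [(3,)]

Reason: COUNT with WHERE vs conditional SUM (COALESCE handles empty-table NULL)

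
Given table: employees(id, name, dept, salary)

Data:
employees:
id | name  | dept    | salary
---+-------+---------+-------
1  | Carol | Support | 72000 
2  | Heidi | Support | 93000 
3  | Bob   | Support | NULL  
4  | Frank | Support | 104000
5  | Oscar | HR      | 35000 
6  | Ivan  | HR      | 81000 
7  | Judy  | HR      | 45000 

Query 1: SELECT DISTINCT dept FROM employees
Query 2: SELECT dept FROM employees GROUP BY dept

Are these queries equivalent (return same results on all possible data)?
Yes, equivalent

Both queries return: [('HR',), ('Support',)]

Reason: Both get unique depts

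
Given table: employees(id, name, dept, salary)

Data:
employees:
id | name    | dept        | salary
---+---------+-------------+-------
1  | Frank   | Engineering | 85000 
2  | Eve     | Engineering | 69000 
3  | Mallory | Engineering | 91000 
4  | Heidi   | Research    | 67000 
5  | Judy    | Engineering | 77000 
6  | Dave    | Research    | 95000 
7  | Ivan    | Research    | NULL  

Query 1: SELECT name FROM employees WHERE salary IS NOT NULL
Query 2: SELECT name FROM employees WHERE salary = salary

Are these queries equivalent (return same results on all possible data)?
Yes, equivalent

Both queries return: [('Dave',), ('Eve',), ('Frank',), ('Heidi',), ('Judy',), ('Mallory',)]

Reason: IS NOT NULL vs self-equality (both exclude NULLs)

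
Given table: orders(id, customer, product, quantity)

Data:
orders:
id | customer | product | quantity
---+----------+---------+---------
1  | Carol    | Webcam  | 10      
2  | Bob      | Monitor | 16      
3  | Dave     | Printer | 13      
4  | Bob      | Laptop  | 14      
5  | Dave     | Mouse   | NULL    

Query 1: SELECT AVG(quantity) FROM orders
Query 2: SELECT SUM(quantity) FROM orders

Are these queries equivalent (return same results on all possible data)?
No, not equivalent

Query 1 returns: [(13.25,)]
Query 2 returns: [(53,)]

Reason: AVG vs SUM give different aggregate values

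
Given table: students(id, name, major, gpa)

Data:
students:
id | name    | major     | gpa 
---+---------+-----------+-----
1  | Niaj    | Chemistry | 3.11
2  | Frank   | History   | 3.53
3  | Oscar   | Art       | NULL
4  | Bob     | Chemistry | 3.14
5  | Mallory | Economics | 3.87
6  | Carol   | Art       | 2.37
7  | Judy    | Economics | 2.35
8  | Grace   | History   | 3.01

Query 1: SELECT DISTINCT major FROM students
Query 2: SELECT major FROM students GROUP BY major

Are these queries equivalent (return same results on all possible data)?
Yes, equivalent

Both queries return: [('Art',), ('Chemistry',), ('Economics',), ('History',)]

Reason: Both get unique majors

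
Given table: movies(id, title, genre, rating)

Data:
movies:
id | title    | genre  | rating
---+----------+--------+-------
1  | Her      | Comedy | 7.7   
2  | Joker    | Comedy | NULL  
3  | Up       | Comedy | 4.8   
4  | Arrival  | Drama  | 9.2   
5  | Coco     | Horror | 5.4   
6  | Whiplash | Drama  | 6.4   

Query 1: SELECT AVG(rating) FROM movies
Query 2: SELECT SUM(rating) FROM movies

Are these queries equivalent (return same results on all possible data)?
No, not equivalent

Query 1 returns: [(6.7,)]
Query 2 returns: [(33.5,)]

Reason: AVG vs SUM give different aggregate values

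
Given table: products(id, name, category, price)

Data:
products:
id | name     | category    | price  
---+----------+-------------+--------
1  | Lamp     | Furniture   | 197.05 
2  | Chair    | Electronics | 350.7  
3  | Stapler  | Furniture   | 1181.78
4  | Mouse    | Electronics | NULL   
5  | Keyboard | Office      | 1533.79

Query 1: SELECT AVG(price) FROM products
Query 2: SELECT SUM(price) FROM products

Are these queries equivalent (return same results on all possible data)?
No, not equivalent

Query 1 returns: [(815.8299999999999,)]
Query 2 returns: [(3263.3199999999997,)]

Reason: AVG vs SUM give different aggregate values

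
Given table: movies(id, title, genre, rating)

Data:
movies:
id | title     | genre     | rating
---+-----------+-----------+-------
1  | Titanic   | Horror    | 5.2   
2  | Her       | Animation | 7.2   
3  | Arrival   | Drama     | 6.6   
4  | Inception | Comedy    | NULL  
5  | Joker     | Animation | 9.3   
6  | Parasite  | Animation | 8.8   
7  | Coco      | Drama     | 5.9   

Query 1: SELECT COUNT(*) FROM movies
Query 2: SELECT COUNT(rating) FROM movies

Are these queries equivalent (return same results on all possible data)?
No, not equivalent

Query 1 returns: [(7,)]
Query 2 returns: [(6,)]

Reason: COUNT(*) includes NULLs, COUNT(column) excludes them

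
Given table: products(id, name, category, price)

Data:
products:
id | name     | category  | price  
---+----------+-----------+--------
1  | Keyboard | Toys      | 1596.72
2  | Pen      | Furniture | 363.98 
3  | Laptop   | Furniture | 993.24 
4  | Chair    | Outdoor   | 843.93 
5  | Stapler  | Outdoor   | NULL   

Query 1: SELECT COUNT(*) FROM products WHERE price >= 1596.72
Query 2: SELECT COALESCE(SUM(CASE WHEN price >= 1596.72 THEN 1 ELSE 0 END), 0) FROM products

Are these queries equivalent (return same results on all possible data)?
Yes, equivalent

Both queries return: [(1,)]

Reason: COUNT with WHERE vs conditional SUM (COALESCE handles empty-table NULL)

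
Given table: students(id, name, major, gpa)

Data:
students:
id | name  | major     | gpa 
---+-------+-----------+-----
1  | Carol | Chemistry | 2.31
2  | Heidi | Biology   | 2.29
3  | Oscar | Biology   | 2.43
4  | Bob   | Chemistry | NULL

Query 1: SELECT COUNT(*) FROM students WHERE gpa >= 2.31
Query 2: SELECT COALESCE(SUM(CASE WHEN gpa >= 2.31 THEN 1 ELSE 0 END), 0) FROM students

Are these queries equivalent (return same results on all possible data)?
Yes, equivalent

Both queries return: [(2,)]

Reason: COUNT with WHERE vs conditional SUM (COALESCE handles empty-table NULL)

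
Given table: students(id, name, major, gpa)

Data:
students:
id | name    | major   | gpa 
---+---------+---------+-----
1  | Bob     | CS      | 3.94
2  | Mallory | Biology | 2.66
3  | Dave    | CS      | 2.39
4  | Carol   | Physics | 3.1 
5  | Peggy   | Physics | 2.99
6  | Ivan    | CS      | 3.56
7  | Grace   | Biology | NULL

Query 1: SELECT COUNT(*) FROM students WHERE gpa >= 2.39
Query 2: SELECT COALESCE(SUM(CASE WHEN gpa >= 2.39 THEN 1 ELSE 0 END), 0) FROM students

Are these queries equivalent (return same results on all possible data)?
Yes, equivalent

Both queries return: [(6,)]

Reason: COUNT with WHERE vs conditional SUM (COALESCE handles empty-table NULL)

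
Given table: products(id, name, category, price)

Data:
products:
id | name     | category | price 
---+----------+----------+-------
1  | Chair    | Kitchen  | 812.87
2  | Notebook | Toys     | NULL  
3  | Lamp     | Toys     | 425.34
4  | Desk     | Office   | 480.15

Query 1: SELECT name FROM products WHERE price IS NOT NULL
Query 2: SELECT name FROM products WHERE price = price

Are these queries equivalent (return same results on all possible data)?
Yes, equivalent

Both queries return: [('Chair',), ('Desk',), ('Lamp',)]

Reason: IS NOT NULL vs self-equality (both exclude NULLs)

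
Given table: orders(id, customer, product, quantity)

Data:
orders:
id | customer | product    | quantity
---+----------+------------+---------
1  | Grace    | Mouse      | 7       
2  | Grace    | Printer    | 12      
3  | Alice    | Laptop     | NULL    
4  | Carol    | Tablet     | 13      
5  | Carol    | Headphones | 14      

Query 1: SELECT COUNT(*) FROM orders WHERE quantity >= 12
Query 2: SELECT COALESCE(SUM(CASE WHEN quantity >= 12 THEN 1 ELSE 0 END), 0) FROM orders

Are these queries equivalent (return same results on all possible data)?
Yes, equivalent

Both queries return: [(3,)]

Reason: COUNT with WHERE vs conditional SUM (COALESCE handles empty-table NULL)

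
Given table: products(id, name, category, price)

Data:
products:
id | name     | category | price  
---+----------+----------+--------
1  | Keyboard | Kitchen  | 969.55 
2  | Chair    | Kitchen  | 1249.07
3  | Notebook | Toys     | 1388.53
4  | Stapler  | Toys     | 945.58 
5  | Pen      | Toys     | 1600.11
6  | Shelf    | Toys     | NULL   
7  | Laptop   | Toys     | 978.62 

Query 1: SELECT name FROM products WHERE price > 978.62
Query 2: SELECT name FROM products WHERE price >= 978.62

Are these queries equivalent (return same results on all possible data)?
No, not equivalent

Query 1 returns: [('Chair',), ('Notebook',), ('Pen',)]
Query 2 returns: [('Chair',), ('Notebook',), ('Pen',), ('Laptop',)]

Reason: > vs >= gives different results when price = 978.62 exists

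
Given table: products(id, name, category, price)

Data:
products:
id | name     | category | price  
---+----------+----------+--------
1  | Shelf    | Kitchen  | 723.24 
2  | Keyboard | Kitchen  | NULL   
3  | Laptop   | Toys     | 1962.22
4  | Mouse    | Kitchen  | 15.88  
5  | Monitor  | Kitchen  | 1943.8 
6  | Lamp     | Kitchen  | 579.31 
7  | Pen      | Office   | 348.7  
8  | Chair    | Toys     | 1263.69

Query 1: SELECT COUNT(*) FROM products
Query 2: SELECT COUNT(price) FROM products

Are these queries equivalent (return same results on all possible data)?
No, not equivalent

Query 1 returns: [(8,)]
Query 2 returns: [(7,)]

Reason: COUNT(*) includes NULLs, COUNT(column) excludes them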